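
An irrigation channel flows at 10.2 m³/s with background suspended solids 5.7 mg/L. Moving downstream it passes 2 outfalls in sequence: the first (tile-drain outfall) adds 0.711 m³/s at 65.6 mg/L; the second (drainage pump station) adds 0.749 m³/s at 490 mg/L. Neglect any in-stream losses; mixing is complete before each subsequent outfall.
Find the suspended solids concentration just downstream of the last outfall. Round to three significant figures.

40.5 mg/L

Outfall 1: combined Q = 10.91 m³/s; C = (10.20·5.700 + 0.7110·65.60)/10.91 = 9.603 mg/L.
Outfall 2: combined Q = 11.66 m³/s; C = (10.91·9.603 + 0.7490·490.0)/11.66 = 40.46 mg/L.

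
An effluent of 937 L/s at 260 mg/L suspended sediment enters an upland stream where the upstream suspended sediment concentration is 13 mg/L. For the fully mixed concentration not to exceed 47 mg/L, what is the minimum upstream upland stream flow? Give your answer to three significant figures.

Set C_mix = 47: (Q·13.00 + 937.0·260.0) / (Q + 937.0) = 47
→ Q = 937.0·(260.0 − 47)/(47 − 13.00) = 5870 L/s.

5870 L/s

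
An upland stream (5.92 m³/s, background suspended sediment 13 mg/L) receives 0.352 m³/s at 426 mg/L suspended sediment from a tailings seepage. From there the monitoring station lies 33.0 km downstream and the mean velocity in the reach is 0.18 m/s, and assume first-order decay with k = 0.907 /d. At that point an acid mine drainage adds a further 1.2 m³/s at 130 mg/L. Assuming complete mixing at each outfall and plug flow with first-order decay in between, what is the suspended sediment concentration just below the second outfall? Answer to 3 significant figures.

25.3 mg/L

Flow-weighted average: C = (5.920·13.00 + 0.3520·426.0) / 6.272 = 226.9/6.272 = 36.18 mg/L; combined flow 6.272 m³/s.
Travel time t = 33.0·1000 / 0.18 = 183300 s = 50.93 h.
Decay over the reach: 36.18·exp(−kt) = 36.18·0.1459 = 5.280 mg/L.
At the second outfall, C = (6.272·5.280 + 1.200·130.0) / (6.272 + 1.200) = 25.31 mg/L.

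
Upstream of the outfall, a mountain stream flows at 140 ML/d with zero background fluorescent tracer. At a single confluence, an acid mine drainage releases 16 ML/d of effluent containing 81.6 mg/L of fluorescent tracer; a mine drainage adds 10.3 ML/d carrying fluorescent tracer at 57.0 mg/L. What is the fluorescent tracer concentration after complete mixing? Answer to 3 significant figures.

11.4 mg/L

Flow-weighted average: C = (140.0·0 + 16.00·81.60 + 10.30·57.00) / 166.3 = 1893/166.3 = 11.38 mg/L.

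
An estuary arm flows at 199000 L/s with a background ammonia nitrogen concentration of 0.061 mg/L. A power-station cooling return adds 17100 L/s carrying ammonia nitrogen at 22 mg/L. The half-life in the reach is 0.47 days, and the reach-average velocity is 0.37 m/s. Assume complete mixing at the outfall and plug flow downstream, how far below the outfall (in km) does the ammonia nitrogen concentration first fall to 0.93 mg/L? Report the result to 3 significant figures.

Mixed concentration C = ΣQC/ΣQ = (199000·0.06100 + 17100·22.00) / 216100 = 388300/216100 = 1.797 mg/L.
Half-life 0.47 d → k = ln 2 / 0.47 = 1.475 d⁻¹.
Set 1.797·exp(−k·t) = 0.93 → t = ln(1.797/0.93)/k = 38590 s = 10.72 h.
Distance = v·t = 0.37·38590 = 14280 m = 14.28 km.

14.3 km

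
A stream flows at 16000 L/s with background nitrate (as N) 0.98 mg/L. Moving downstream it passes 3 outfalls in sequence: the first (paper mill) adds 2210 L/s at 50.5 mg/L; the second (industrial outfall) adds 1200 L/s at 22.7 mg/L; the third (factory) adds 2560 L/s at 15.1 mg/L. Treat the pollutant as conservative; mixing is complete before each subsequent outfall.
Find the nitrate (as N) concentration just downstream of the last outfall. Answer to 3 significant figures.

After outfall 1: Q = 16000 + 2210 = 18210 L/s; C = (16000·0.9800 + 2210·50.50)/18210 = 6.990 mg/L.
After outfall 2: Q = 18210 + 1200 = 19410 L/s; C = (18210·6.990 + 1200·22.70)/19410 = 7.961 mg/L.
After outfall 3: Q = 19410 + 2560 = 21970 L/s; C = (19410·7.961 + 2560·15.10)/21970 = 8.793 mg/L.

8.79 mg/L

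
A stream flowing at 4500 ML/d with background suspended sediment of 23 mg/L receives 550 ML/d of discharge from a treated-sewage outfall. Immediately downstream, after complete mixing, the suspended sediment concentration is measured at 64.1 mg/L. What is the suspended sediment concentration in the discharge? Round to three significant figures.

400 mg/L

Mass balance: 4500·23.00 + 550.0·Cₑ = 5050·64.10
→ Cₑ = (5050·64.10 − 4500·23.00) / 550.0 = 400.4 mg/L.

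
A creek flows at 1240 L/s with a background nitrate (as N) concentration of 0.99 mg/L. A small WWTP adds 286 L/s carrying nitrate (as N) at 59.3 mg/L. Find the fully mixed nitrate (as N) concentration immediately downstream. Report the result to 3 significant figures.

Mass balance: C = (1240·0.9900 + 286.0·59.30) / 1526 = 18190/1526 = 11.92 mg/L.

11.9 mg/L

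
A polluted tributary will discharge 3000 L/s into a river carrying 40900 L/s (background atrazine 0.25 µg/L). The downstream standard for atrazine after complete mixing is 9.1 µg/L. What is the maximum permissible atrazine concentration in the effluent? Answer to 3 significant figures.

130 µg/L

At the limit, (Qr·Cr + Qe·Cₑ)/(Qr + Qe) = 9.1:
Cₑ = (43900·9.1 − 40900·0.2500) / 3000 = 129.8 µg/L.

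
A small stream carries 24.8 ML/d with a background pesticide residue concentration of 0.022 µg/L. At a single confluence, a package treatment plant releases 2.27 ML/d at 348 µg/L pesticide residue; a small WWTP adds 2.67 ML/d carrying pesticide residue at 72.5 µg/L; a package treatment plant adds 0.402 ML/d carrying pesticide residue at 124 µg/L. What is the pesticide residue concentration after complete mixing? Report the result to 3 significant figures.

After mixing, C = (24.80·0.02200 + 2.270·348.0 + 2.670·72.50 + 0.4020·124.0) / 30.14 = 1034/30.14 = 34.30 µg/L.

34.3 µg/L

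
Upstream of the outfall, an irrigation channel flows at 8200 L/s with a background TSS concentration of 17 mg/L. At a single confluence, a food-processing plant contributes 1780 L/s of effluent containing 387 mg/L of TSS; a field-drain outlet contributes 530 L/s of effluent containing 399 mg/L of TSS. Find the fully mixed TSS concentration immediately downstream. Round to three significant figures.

98.9 mg/L

After mixing, C = (8200·17.00 + 1780·387.0 + 530.0·399.0) / 10510 = 1040000/10510 = 98.93 mg/L.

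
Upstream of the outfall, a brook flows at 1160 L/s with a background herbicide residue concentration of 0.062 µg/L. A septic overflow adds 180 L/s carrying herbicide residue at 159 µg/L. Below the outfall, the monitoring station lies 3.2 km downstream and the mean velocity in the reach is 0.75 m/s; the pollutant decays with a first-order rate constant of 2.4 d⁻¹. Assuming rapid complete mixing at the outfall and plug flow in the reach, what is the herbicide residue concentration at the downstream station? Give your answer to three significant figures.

Conservation of mass: C = (1160·0.06200 + 180.0·159.0) / 1340 = 28690/1340 = 21.41 µg/L.
Travel time t = 3.2·1000 / 0.75 = 4267 s = 1.185 h.
After decay, C = 21.41 × e^(−kt) = 21.41 × 0.8882 = 19.02 µg/L.

19.0 µg/L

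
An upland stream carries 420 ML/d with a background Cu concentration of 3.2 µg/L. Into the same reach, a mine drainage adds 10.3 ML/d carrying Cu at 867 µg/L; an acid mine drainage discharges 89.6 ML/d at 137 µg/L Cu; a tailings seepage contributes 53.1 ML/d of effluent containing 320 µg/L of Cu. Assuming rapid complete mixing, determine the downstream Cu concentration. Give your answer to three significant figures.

69.0 µg/L

Mixed concentration C = ΣQC/ΣQ = (420.0·3.200 + 10.30·867.0 + 89.60·137.0 + 53.10·320.0) / 573.0 = 39540/573.0 = 69.01 µg/L.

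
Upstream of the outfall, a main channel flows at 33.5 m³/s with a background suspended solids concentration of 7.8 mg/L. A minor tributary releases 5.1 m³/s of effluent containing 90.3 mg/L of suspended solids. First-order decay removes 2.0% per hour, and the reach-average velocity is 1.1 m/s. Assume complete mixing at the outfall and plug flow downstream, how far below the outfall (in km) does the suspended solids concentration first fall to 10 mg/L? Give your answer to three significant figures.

123 km

Conservation of mass: C = (33.50·7.800 + 5.100·90.30) / 38.60 = 721.8/38.60 = 18.70 mg/L.
2.0%/h lost → k = −ln(1 − 0.02) = 0.02020 h⁻¹.
Set 18.70·exp(−k·t) = 10 → t = ln(18.70/10)/k = 111500 s = 30.98 h.
Distance = v·t = 1.1·111500 = 122700 m = 122.7 km.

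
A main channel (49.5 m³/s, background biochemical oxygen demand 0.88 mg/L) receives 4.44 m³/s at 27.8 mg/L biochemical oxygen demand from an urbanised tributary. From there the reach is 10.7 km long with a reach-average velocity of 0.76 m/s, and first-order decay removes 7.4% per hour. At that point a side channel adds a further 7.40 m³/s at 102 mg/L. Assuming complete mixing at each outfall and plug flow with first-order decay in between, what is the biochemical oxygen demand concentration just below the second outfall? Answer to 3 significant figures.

Mass balance: C = (49.50·0.8800 + 4.440·27.80) / 53.94 = 167.0/53.94 = 3.096 mg/L; combined flow 53.94 m³/s.
Travel time t = 10.7·1000 / 0.76 = 14080 s = 3.911 h.
7.4%/h lost → k = −ln(1 − 0.074) = 0.07688 h⁻¹.
First-order decay: C = 3.096·exp(−k·t) = 3.096·0.7403 = 2.292 mg/L.
At the second outfall, C = (53.94·2.292 + 7.400·102.0) / (53.94 + 7.400) = 14.32 mg/L.

14.3 mg/L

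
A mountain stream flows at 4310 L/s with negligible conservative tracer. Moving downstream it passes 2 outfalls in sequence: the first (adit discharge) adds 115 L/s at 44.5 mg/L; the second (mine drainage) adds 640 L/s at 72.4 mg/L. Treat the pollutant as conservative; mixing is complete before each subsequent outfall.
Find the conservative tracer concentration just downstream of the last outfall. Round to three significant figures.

After outfall 1: Q = 4310 + 115.0 = 4425 L/s; C = (4310·0 + 115.0·44.50)/4425 = 1.156 mg/L.
After outfall 2: Q = 4425 + 640.0 = 5065 L/s; C = (4425·1.156 + 640.0·72.40)/5065 = 10.16 mg/L.

10.2 mg/L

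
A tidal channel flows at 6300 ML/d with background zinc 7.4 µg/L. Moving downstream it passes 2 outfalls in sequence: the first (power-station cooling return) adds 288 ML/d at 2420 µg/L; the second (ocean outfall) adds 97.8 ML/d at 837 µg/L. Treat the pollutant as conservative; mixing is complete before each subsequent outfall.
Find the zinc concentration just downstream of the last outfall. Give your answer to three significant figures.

Below outfall 1: Q → 6588 ML/d, C = (6300·7.400 + 288.0·2420)/6588 = 112.9 µg/L.
Below outfall 2: Q → 6686 ML/d, C = (6588·112.9 + 97.80·837.0)/6686 = 123.5 µg/L.

123 µg/L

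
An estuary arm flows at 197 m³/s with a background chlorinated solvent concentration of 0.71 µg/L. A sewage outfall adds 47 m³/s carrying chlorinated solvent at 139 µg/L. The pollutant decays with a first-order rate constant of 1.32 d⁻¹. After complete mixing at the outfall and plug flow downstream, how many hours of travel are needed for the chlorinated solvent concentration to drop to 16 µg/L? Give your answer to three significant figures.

9.75 h

Flow-weighted average: C = (197.0·0.7100 + 47.00·139.0) / 244.0 = 6673/244.0 = 27.35 µg/L.
27.35·exp(−k·t) = 16 → t = ln(27.35/16)/k = 35090 s = 9.746 h.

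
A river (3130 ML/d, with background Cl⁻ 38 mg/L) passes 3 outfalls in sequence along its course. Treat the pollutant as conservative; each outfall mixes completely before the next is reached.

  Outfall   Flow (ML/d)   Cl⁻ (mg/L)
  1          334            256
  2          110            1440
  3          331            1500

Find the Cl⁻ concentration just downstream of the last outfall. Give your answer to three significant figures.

After outfall 1: Q = 3130 + 334.0 = 3464 ML/d; C = (3130·38.00 + 334.0·256.0)/3464 = 59.02 mg/L.
After outfall 2: Q = 3464 + 110.0 = 3574 ML/d; C = (3464·59.02 + 110.0·1440)/3574 = 101.5 mg/L.
After outfall 3: Q = 3574 + 331.0 = 3905 ML/d; C = (3574·101.5 + 331.0·1500)/3905 = 220.1 mg/L.

220 mg/L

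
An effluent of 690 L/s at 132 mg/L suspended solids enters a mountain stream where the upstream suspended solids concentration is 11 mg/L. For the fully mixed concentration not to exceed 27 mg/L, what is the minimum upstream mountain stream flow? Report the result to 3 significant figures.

Set C_mix = 27: (Q·11.00 + 690.0·132.0) / (Q + 690.0) = 27
→ Q = 690.0·(132.0 − 27)/(27 − 11.00) = 4528 L/s.

4530 L/s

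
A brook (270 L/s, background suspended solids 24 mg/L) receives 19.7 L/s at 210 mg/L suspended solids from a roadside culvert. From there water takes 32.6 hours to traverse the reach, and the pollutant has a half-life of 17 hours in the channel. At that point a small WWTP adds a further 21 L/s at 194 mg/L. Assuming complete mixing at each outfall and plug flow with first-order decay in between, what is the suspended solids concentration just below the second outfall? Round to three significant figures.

Mixed concentration C = ΣQC/ΣQ = (270.0·24.00 + 19.70·210.0) / 289.7 = 10620/289.7 = 36.65 mg/L; combined flow 289.7 L/s.
Half-life 17 h → k = ln 2 / 17 = 0.04077 h⁻¹ = 0.9786 d⁻¹.
First-order decay: C = 36.65·exp(−k·t) = 36.65·0.2647 = 9.700 mg/L.
At the second outfall, C = (289.7·9.700 + 21.00·194.0) / (289.7 + 21.00) = 22.16 mg/L.

22.2 mg/L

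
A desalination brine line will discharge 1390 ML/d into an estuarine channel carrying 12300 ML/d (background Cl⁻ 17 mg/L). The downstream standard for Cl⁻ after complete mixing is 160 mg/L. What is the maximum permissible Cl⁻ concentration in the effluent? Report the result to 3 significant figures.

At the limit, (Qr·Cr + Qe·Cₑ)/(Qr + Qe) = 160:
Cₑ = (13690·160 − 12300·17.00) / 1390 = 1425 mg/L.

1430 mg/L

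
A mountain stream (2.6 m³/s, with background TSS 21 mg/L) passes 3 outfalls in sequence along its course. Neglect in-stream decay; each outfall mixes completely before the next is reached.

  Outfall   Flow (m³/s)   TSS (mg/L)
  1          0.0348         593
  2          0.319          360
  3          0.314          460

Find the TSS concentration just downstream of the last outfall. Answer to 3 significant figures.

Below outfall 1: Q → 2.635 m³/s, C = (2.600·21.00 + 0.03480·593.0)/2.635 = 28.55 mg/L.
Below outfall 2: Q → 2.954 m³/s, C = (2.635·28.55 + 0.3190·360.0)/2.954 = 64.35 mg/L.
Below outfall 3: Q → 3.268 m³/s, C = (2.954·64.35 + 0.3140·460.0)/3.268 = 102.4 mg/L.

102 mg/L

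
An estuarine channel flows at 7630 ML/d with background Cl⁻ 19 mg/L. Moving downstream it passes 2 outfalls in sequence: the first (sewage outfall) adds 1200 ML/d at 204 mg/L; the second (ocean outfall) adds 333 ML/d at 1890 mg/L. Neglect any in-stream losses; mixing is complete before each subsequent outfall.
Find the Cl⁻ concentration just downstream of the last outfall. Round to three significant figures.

111 mg/L

After outfall 1: Q = 7630 + 1200 = 8830 ML/d; C = (7630·19.00 + 1200·204.0)/8830 = 44.14 mg/L.
After outfall 2: Q = 8830 + 333.0 = 9163 ML/d; C = (8830·44.14 + 333.0·1890)/9163 = 111.2 mg/L.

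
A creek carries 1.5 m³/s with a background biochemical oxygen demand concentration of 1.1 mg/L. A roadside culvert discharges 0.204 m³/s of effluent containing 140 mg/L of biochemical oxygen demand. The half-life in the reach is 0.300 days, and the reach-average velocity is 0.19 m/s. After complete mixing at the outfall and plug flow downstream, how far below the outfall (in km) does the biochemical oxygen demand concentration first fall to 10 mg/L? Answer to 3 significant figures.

After mixing, C = (1.500·1.100 + 0.2040·140.0) / 1.704 = 30.21/1.704 = 17.73 mg/L.
Half-life 0.300 d → k = ln 2 / 0.300 = 2.310 d⁻¹.
Set 17.73·exp(−k·t) = 10 → t = ln(17.73/10)/k = 21410 s = 5.948 h.
Distance = v·t = 0.19·21410 = 4068 m = 4.068 km.

4.07 km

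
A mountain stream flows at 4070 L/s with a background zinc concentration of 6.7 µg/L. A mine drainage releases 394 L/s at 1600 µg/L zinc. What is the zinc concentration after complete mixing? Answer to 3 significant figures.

147 µg/L

After mixing, C = (4070·6.700 + 394.0·1600) / 4464 = 657700/4464 = 147.3 µg/L.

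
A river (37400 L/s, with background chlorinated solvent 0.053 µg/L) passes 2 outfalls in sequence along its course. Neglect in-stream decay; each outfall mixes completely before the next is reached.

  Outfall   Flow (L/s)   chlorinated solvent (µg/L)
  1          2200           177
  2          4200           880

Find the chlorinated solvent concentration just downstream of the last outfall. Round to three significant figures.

After outfall 1: Q = 37400 + 2200 = 39600 L/s; C = (37400·0.05300 + 2200·177.0)/39600 = 9.883 µg/L.
After outfall 2: Q = 39600 + 4200 = 43800 L/s; C = (39600·9.883 + 4200·880.0)/43800 = 93.32 µg/L.

93.3 µg/L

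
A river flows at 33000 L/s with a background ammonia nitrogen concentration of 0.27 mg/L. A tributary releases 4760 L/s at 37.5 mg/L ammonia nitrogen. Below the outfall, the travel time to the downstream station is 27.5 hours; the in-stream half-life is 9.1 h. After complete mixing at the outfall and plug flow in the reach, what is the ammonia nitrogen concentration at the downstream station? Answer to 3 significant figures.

0.611 mg/L

Mixed concentration C = ΣQC/ΣQ = (33000·0.2700 + 4760·37.50) / 37760 = 187400/37760 = 4.963 mg/L.
Half-life 9.1 h → k = ln 2 / 9.1 = 0.07617 h⁻¹ = 1.828 d⁻¹.
First-order decay: C = 4.963·exp(−k·t) = 4.963·0.1231 = 0.6110 mg/L.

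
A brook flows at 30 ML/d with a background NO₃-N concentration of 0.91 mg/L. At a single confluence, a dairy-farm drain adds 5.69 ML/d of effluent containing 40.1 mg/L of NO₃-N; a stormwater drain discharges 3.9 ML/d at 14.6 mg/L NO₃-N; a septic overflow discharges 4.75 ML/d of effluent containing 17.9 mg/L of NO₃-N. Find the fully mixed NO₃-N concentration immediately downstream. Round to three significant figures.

Conservation of mass: C = (30.00·0.9100 + 5.690·40.10 + 3.900·14.60 + 4.750·17.90) / 44.34 = 397.4/44.34 = 8.963 mg/L.

8.96 mg/L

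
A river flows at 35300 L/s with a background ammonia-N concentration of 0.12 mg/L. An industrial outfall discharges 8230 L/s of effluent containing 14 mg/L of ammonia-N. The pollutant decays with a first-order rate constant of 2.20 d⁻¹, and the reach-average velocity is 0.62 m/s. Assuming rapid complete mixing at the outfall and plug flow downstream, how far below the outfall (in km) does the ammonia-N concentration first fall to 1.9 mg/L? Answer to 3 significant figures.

8.95 km

After mixing, C = (35300·0.1200 + 8230·14.00) / 43530 = 119500/43530 = 2.744 mg/L.
Set 2.744·exp(−k·t) = 1.9 → t = ln(2.744/1.9)/k = 14440 s = 4.011 h.
Distance = v·t = 0.62·14440 = 8952 m = 8.952 km.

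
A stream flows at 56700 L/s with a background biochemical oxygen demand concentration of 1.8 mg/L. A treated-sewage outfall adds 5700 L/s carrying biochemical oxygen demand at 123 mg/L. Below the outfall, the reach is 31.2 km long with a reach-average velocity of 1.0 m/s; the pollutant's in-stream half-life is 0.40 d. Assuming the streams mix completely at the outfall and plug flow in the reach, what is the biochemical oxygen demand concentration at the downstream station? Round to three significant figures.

6.88 mg/L

After mixing, C = (56700·1.800 + 5700·123.0) / 62400 = 803200/62400 = 12.87 mg/L.
Travel time t = 31.2·1000 / 1.0 = 31200 s = 8.667 h.
Half-life 0.40 d → k = ln 2 / 0.40 = 1.733 d⁻¹.
Decay over the reach: 12.87·exp(−kt) = 12.87·0.5349 = 6.884 mg/L.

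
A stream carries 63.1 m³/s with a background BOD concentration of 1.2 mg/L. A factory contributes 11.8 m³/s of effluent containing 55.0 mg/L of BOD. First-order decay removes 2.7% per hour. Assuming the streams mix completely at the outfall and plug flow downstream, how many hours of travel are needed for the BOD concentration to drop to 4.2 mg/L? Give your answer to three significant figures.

30.5 h

Mixed concentration C = ΣQC/ΣQ = (63.10·1.200 + 11.80·55.00) / 74.90 = 724.7/74.90 = 9.676 mg/L.
2.7%/h lost → k = −ln(1 − 0.027) = 0.02737 h⁻¹.
9.676·exp(−k·t) = 4.2 → t = ln(9.676/4.2)/k = 109800 s = 30.49 h.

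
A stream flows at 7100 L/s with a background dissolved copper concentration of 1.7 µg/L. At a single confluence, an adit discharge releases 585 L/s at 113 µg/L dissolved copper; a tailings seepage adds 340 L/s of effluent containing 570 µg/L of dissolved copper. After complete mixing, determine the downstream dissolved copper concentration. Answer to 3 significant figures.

Flow-weighted average: C = (7100·1.700 + 585.0·113.0 + 340.0·570.0) / 8025 = 272000/8025 = 33.89 µg/L.

33.9 µg/L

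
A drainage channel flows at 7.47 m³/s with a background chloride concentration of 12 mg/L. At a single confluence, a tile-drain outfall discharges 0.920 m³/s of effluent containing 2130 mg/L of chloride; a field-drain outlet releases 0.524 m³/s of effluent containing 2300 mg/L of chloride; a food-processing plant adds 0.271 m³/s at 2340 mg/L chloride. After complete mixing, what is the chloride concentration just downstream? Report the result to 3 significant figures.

423 mg/L

Mass balance: C = (7.470·12.00 + 0.9200·2130 + 0.5240·2300 + 0.2710·2340) / 9.185 = 3889/9.185 = 423.4 mg/L.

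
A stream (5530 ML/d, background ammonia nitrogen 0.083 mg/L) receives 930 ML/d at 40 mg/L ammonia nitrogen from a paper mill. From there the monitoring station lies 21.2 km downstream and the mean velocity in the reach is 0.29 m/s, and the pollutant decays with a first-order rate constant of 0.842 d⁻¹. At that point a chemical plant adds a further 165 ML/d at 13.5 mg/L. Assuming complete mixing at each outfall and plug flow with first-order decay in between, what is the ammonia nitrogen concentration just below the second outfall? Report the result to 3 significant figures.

Flow-weighted average: C = (5530·0.08300 + 930.0·40.00) / 6460 = 37660/6460 = 5.830 mg/L; combined flow 6460 ML/d.
Travel time t = 21.2·1000 / 0.29 = 73100 s = 20.31 h.
Decay over the reach: 5.830·exp(−kt) = 5.830·0.4905 = 2.859 mg/L.
At the second outfall, C = (6460·2.859 + 165.0·13.50) / (6460 + 165.0) = 3.124 mg/L.

3.12 mg/L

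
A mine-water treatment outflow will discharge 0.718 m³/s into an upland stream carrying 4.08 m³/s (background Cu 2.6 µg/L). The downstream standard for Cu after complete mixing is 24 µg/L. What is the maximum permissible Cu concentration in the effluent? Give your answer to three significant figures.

At the limit, (Qr·Cr + Qe·Cₑ)/(Qr + Qe) = 24:
Cₑ = (4.798·24 − 4.080·2.600) / 0.7180 = 145.6 µg/L.

146 µg/L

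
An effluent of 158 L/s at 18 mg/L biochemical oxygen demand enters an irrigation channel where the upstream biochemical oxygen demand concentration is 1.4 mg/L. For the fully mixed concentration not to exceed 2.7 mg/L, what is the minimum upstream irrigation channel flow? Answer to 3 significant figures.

Set C_mix = 2.7: (Q·1.400 + 158.0·18.00) / (Q + 158.0) = 2.7
→ Q = 158.0·(18.00 − 2.7)/(2.7 − 1.400) = 1860 L/s.

1860 L/s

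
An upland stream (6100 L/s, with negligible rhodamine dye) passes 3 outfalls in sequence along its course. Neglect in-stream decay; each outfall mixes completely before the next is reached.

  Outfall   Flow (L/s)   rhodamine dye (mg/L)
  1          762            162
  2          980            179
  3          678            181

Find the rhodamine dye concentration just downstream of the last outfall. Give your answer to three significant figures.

Below outfall 1: Q → 6862 L/s, C = (6100·0 + 762.0·162.0)/6862 = 17.99 mg/L.
Below outfall 2: Q → 7842 L/s, C = (6862·17.99 + 980.0·179.0)/7842 = 38.11 mg/L.
Below outfall 3: Q → 8520 L/s, C = (7842·38.11 + 678.0·181.0)/8520 = 49.48 mg/L.

49.5 mg/L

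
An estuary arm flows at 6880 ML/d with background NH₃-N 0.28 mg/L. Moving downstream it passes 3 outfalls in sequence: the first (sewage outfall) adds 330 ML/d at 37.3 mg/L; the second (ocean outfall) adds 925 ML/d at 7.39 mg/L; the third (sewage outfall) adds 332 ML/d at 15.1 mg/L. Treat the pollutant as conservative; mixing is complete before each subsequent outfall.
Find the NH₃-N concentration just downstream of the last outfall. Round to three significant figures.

After outfall 1: Q = 6880 + 330.0 = 7210 ML/d; C = (6880·0.2800 + 330.0·37.30)/7210 = 1.974 mg/L.
After outfall 2: Q = 7210 + 925.0 = 8135 ML/d; C = (7210·1.974 + 925.0·7.390)/8135 = 2.590 mg/L.
After outfall 3: Q = 8135 + 332.0 = 8467 ML/d; C = (8135·2.590 + 332.0·15.10)/8467 = 3.081 mg/L.

3.08 mg/L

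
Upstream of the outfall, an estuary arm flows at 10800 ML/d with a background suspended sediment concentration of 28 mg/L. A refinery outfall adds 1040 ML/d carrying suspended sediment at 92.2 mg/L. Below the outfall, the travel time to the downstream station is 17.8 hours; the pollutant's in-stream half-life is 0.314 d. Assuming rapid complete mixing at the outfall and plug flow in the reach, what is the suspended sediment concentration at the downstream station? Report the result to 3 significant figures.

6.54 mg/L

Flow-weighted average: C = (10800·28.00 + 1040·92.20) / 11840 = 398300/11840 = 33.64 mg/L.
Half-life 0.314 d → k = ln 2 / 0.314 = 2.207 d⁻¹.
Applying C = C₀e^(−kt): 33.64 × 0.1945 = 6.544 mg/L.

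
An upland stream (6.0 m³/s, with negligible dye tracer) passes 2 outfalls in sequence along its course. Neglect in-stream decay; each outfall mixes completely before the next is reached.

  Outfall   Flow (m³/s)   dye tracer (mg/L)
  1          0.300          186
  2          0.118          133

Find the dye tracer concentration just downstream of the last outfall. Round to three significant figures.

11.1 mg/L

After outfall 1: Q = 6.000 + 0.3000 = 6.300 m³/s; C = (6.000·0 + 0.3000·186.0)/6.300 = 8.857 mg/L.
After outfall 2: Q = 6.300 + 0.1180 = 6.418 m³/s; C = (6.300·8.857 + 0.1180·133.0)/6.418 = 11.14 mg/L.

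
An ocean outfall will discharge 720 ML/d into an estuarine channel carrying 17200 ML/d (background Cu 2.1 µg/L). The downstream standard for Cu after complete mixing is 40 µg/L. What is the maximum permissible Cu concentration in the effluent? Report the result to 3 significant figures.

At the limit, (Qr·Cr + Qe·Cₑ)/(Qr + Qe) = 40:
Cₑ = (17920·40 − 17200·2.100) / 720.0 = 945.4 µg/L.

945 µg/L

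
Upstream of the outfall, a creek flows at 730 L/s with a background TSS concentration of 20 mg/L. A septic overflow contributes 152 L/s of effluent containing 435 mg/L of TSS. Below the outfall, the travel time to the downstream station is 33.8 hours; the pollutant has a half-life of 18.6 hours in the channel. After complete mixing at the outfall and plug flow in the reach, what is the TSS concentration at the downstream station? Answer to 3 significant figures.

Conservation of mass: C = (730.0·20.00 + 152.0·435.0) / 882.0 = 80720/882.0 = 91.52 mg/L.
Half-life 18.6 h → k = ln 2 / 18.6 = 0.03727 h⁻¹ = 0.8944 d⁻¹.
First-order decay: C = 91.52·exp(−k·t) = 91.52·0.2838 = 25.97 mg/L.

26.0 mg/L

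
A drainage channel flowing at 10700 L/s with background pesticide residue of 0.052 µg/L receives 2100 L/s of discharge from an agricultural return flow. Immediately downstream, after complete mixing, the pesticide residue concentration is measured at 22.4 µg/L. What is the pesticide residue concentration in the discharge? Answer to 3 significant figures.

Mass balance: 10700·0.05200 + 2100·Cₑ = 12800·22.40
→ Cₑ = (12800·22.40 − 10700·0.05200) / 2100 = 136.3 µg/L.

136 µg/L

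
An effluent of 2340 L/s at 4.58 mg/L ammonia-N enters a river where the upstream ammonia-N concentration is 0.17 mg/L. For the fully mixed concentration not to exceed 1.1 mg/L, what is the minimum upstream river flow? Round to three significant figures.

Set C_mix = 1.1: (Q·0.1700 + 2340·4.580) / (Q + 2340) = 1.1
→ Q = 2340·(4.580 − 1.1)/(1.1 − 0.1700) = 8756 L/s.

8760 L/s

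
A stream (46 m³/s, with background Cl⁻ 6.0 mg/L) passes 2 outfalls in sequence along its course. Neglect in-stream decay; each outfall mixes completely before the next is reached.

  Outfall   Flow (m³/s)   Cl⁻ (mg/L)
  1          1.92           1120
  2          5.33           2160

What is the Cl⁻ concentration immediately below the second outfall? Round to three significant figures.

262 mg/L

Outfall 1: combined Q = 47.92 m³/s; C = (46.00·6.000 + 1.920·1120)/47.92 = 50.63 mg/L.
Outfall 2: combined Q = 53.25 m³/s; C = (47.92·50.63 + 5.330·2160)/53.25 = 261.8 mg/L.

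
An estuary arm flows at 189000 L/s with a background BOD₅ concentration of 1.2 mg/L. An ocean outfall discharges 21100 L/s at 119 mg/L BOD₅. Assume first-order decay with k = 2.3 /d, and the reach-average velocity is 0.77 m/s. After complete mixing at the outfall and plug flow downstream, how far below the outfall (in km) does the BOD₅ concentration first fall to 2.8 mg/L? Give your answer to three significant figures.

44.5 km

Conservation of mass: C = (189000·1.200 + 21100·119.0) / 210100 = 2738000/210100 = 13.03 mg/L.
Set 13.03·exp(−k·t) = 2.8 → t = ln(13.03/2.8)/k = 57760 s = 16.05 h.
Distance = v·t = 0.77·57760 = 44480 m = 44.48 km.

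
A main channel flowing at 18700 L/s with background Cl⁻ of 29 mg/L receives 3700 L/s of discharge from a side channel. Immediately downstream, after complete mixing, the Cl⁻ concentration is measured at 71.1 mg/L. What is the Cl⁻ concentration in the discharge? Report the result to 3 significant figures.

Mass balance: 18700·29.00 + 3700·Cₑ = 22400·71.10
→ Cₑ = (22400·71.10 − 18700·29.00) / 3700 = 283.9 mg/L.

284 mg/L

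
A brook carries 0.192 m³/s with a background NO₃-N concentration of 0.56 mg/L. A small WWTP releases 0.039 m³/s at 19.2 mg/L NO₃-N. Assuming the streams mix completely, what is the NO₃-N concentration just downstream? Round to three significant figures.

3.71 mg/L

Mass balance: C = (0.1920·0.5600 + 0.03900·19.20) / 0.2310 = 0.8563/0.2310 = 3.707 mg/L.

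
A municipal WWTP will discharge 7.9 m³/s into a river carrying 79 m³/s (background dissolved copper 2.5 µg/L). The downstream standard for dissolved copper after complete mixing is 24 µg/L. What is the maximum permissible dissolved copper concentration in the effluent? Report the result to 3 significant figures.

At the limit, (Qr·Cr + Qe·Cₑ)/(Qr + Qe) = 24:
Cₑ = (86.90·24 − 79.00·2.500) / 7.900 = 239.0 µg/L.

239 µg/L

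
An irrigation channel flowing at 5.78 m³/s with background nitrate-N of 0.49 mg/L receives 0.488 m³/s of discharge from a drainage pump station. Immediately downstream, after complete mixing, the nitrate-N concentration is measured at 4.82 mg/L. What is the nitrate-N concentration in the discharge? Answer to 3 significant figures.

56.1 mg/L

Mass balance: 5.780·0.4900 + 0.4880·Cₑ = 6.268·4.820
→ Cₑ = (6.268·4.820 − 5.780·0.4900) / 0.4880 = 56.11 mg/L.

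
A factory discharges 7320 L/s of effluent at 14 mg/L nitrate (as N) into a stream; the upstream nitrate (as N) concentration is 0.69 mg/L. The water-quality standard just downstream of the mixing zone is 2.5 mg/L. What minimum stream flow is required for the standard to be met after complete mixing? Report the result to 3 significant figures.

Set C_mix = 2.5: (Q·0.6900 + 7320·14.00) / (Q + 7320) = 2.5
→ Q = 7320·(14.00 − 2.5)/(2.5 − 0.6900) = 46510 L/s.

46500 L/s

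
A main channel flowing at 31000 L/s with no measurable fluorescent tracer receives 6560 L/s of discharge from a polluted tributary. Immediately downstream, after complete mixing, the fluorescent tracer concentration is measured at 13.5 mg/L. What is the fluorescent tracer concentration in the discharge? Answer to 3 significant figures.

77.3 mg/L

Mass balance: 31000·0 + 6560·Cₑ = 37560·13.50
→ Cₑ = (37560·13.50 − 31000·0) / 6560 = 77.30 mg/L.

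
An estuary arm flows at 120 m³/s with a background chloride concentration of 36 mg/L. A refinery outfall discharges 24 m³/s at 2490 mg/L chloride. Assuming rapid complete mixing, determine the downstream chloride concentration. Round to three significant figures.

445 mg/L

Mixed concentration C = ΣQC/ΣQ = (120.0·36.00 + 24.00·2490) / 144.0 = 64080/144.0 = 445.0 mg/L.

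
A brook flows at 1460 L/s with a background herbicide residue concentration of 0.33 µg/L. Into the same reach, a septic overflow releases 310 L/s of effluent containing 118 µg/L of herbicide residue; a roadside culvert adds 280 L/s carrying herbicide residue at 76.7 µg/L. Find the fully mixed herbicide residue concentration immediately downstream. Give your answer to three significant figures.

Conservation of mass: C = (1460·0.3300 + 310.0·118.0 + 280.0·76.70) / 2050 = 58540/2050 = 28.56 µg/L.

28.6 µg/L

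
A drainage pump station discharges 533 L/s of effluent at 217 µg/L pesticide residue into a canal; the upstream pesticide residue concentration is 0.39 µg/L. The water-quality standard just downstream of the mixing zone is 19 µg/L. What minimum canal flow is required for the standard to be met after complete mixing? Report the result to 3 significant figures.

Set C_mix = 19: (Q·0.3900 + 533.0·217.0) / (Q + 533.0) = 19
→ Q = 533.0·(217.0 − 19)/(19 − 0.3900) = 5671 L/s.

5670 L/s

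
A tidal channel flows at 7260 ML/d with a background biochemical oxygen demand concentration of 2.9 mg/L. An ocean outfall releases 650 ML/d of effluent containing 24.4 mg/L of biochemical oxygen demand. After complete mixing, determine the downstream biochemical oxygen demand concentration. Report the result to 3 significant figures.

Flow-weighted average: C = (7260·2.900 + 650.0·24.40) / 7910 = 36910/7910 = 4.667 mg/L.

4.67 mg/L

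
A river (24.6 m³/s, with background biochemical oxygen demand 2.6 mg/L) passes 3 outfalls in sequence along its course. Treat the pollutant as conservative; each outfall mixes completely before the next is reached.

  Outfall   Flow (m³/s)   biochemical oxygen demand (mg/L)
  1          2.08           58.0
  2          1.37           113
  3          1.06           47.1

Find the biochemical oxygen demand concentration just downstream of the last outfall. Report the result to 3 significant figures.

After outfall 1: Q = 24.60 + 2.080 = 26.68 m³/s; C = (24.60·2.600 + 2.080·58.00)/26.68 = 6.919 mg/L.
After outfall 2: Q = 26.68 + 1.370 = 28.05 m³/s; C = (26.68·6.919 + 1.370·113.0)/28.05 = 12.10 mg/L.
After outfall 3: Q = 28.05 + 1.060 = 29.11 m³/s; C = (28.05·12.10 + 1.060·47.10)/29.11 = 13.37 mg/L.

13.4 mg/L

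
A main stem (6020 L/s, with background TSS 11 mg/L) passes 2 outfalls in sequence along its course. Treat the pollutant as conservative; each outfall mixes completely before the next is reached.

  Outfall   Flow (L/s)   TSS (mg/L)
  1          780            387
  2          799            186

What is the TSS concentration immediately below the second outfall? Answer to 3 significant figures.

68.0 mg/L

After outfall 1: Q = 6020 + 780.0 = 6800 L/s; C = (6020·11.00 + 780.0·387.0)/6800 = 54.13 mg/L.
After outfall 2: Q = 6800 + 799.0 = 7599 L/s; C = (6800·54.13 + 799.0·186.0)/7599 = 67.99 mg/L.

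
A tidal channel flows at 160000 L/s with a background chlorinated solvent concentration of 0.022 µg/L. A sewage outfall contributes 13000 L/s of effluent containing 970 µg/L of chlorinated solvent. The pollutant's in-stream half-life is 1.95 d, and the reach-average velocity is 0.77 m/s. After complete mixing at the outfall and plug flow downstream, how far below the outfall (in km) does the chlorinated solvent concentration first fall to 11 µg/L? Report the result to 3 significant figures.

354 km

After mixing, C = (160000·0.02200 + 13000·970.0) / 173000 = 12610000/173000 = 72.91 µg/L.
Half-life 1.95 d → k = ln 2 / 1.95 = 0.3555 d⁻¹.
Set 72.91·exp(−k·t) = 11 → t = ln(72.91/11)/k = 459700 s = 127.7 h.
Distance = v·t = 0.77·459700 = 354000 m = 354.0 km.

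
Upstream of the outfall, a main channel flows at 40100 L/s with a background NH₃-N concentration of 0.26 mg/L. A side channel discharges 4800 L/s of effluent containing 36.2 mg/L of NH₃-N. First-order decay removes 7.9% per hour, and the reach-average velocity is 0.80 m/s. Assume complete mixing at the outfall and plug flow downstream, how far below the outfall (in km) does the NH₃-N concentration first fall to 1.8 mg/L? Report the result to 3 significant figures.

28.8 km

Mass balance: C = (40100·0.2600 + 4800·36.20) / 44900 = 184200/44900 = 4.102 mg/L.
7.9%/h lost → k = −ln(1 − 0.079) = 0.08230 h⁻¹.
Set 4.102·exp(−k·t) = 1.8 → t = ln(4.102/1.8)/k = 36030 s = 10.01 h.
Distance = v·t = 0.80·36030 = 28830 m = 28.83 km.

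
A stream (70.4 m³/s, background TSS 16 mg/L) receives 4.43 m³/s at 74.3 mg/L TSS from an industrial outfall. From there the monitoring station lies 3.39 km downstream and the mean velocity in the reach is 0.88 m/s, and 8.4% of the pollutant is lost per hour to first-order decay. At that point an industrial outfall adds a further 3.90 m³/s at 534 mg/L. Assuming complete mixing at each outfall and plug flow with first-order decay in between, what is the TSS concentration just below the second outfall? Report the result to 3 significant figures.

43.3 mg/L

Flow-weighted average: C = (70.40·16.00 + 4.430·74.30) / 74.83 = 1456/74.83 = 19.45 mg/L; combined flow 74.83 m³/s.
Travel time t = 3.39·1000 / 0.88 = 3852 s = 1.070 h.
8.4%/h lost → k = −ln(1 − 0.084) = 0.08774 h⁻¹.
First-order decay: C = 19.45·exp(−k·t) = 19.45·0.9104 = 17.71 mg/L.
Second outfall: C = (74.83·17.71 + 3.900·534.0)/78.73 = 43.28 mg/L.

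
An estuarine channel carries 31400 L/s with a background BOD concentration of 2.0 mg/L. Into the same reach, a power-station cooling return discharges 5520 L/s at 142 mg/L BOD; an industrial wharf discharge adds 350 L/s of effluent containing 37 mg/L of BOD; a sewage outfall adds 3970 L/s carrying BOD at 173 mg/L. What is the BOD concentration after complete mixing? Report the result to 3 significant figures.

37.5 mg/L

Mixed concentration C = ΣQC/ΣQ = (31400·2.000 + 5520·142.0 + 350.0·37.00 + 3970·173.0) / 41240 = 1546000/41240 = 37.50 mg/L.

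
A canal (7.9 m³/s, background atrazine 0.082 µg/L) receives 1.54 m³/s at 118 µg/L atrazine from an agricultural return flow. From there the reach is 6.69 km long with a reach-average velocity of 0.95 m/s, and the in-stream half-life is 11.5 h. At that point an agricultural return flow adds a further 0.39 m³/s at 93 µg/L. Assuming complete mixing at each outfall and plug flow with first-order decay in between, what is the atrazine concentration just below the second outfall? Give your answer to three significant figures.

Flow-weighted average: C = (7.900·0.08200 + 1.540·118.0) / 9.440 = 182.4/9.440 = 19.32 µg/L; combined flow 9.440 m³/s.
Travel time t = 6.69·1000 / 0.95 = 7042 s = 1.956 h.
Half-life 11.5 h → k = ln 2 / 11.5 = 0.06027 h⁻¹ = 1.447 d⁻¹.
Applying C = C₀e^(−kt): 19.32 × 0.8888 = 17.17 µg/L.
Second outfall: C = (9.440·17.17 + 0.3900·93.00)/9.830 = 20.18 µg/L.

20.2 µg/L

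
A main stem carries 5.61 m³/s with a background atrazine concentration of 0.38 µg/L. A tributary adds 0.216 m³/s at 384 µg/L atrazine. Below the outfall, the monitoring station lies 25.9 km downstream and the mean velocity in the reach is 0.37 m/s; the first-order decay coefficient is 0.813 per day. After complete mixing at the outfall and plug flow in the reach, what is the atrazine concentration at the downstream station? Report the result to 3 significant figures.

Flow-weighted average: C = (5.610·0.3800 + 0.2160·384.0) / 5.826 = 85.08/5.826 = 14.60 µg/L.
Travel time t = 25.9·1000 / 0.37 = 70000 s = 19.44 h.
Applying C = C₀e^(−kt): 14.60 × 0.5175 = 7.557 µg/L.

7.56 µg/L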